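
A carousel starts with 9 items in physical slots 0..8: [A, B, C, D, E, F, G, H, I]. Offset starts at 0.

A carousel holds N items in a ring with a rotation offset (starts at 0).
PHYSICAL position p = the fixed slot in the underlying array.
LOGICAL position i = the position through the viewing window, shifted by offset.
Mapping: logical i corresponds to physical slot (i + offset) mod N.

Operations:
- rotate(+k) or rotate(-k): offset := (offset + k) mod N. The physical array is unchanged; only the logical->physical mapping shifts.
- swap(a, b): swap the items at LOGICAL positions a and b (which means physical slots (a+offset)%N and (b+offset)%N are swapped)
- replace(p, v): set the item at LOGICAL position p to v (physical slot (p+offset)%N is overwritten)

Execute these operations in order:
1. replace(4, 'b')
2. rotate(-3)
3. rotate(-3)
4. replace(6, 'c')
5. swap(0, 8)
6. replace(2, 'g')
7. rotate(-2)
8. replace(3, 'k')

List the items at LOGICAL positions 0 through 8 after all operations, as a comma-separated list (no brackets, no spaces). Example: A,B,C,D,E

Answer: B,D,C,k,g,G,H,I,c

Derivation:
After op 1 (replace(4, 'b')): offset=0, physical=[A,B,C,D,b,F,G,H,I], logical=[A,B,C,D,b,F,G,H,I]
After op 2 (rotate(-3)): offset=6, physical=[A,B,C,D,b,F,G,H,I], logical=[G,H,I,A,B,C,D,b,F]
After op 3 (rotate(-3)): offset=3, physical=[A,B,C,D,b,F,G,H,I], logical=[D,b,F,G,H,I,A,B,C]
After op 4 (replace(6, 'c')): offset=3, physical=[c,B,C,D,b,F,G,H,I], logical=[D,b,F,G,H,I,c,B,C]
After op 5 (swap(0, 8)): offset=3, physical=[c,B,D,C,b,F,G,H,I], logical=[C,b,F,G,H,I,c,B,D]
After op 6 (replace(2, 'g')): offset=3, physical=[c,B,D,C,b,g,G,H,I], logical=[C,b,g,G,H,I,c,B,D]
After op 7 (rotate(-2)): offset=1, physical=[c,B,D,C,b,g,G,H,I], logical=[B,D,C,b,g,G,H,I,c]
After op 8 (replace(3, 'k')): offset=1, physical=[c,B,D,C,k,g,G,H,I], logical=[B,D,C,k,g,G,H,I,c]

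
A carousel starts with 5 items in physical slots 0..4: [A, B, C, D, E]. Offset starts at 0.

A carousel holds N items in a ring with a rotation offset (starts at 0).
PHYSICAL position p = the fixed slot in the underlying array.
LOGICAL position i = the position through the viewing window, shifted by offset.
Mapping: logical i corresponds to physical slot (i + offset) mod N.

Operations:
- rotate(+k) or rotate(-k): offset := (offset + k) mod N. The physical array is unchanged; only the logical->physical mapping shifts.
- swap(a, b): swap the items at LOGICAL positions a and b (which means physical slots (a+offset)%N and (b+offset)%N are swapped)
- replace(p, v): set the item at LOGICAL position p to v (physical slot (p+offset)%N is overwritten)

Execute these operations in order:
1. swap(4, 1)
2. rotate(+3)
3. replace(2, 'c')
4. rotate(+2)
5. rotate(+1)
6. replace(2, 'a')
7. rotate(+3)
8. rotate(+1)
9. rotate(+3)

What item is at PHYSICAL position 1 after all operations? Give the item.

After op 1 (swap(4, 1)): offset=0, physical=[A,E,C,D,B], logical=[A,E,C,D,B]
After op 2 (rotate(+3)): offset=3, physical=[A,E,C,D,B], logical=[D,B,A,E,C]
After op 3 (replace(2, 'c')): offset=3, physical=[c,E,C,D,B], logical=[D,B,c,E,C]
After op 4 (rotate(+2)): offset=0, physical=[c,E,C,D,B], logical=[c,E,C,D,B]
After op 5 (rotate(+1)): offset=1, physical=[c,E,C,D,B], logical=[E,C,D,B,c]
After op 6 (replace(2, 'a')): offset=1, physical=[c,E,C,a,B], logical=[E,C,a,B,c]
After op 7 (rotate(+3)): offset=4, physical=[c,E,C,a,B], logical=[B,c,E,C,a]
After op 8 (rotate(+1)): offset=0, physical=[c,E,C,a,B], logical=[c,E,C,a,B]
After op 9 (rotate(+3)): offset=3, physical=[c,E,C,a,B], logical=[a,B,c,E,C]

Answer: E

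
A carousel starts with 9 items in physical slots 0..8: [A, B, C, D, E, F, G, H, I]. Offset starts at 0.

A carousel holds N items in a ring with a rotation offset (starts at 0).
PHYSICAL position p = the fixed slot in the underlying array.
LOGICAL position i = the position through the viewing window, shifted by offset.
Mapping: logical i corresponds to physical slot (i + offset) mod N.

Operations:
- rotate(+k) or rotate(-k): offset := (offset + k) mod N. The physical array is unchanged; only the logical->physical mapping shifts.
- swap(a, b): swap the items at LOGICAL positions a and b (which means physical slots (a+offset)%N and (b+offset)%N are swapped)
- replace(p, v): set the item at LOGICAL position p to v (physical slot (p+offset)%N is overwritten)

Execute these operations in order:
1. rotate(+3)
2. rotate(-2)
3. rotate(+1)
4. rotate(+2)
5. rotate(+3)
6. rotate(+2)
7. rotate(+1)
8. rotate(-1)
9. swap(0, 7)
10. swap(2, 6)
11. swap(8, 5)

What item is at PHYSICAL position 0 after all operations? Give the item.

After op 1 (rotate(+3)): offset=3, physical=[A,B,C,D,E,F,G,H,I], logical=[D,E,F,G,H,I,A,B,C]
After op 2 (rotate(-2)): offset=1, physical=[A,B,C,D,E,F,G,H,I], logical=[B,C,D,E,F,G,H,I,A]
After op 3 (rotate(+1)): offset=2, physical=[A,B,C,D,E,F,G,H,I], logical=[C,D,E,F,G,H,I,A,B]
After op 4 (rotate(+2)): offset=4, physical=[A,B,C,D,E,F,G,H,I], logical=[E,F,G,H,I,A,B,C,D]
After op 5 (rotate(+3)): offset=7, physical=[A,B,C,D,E,F,G,H,I], logical=[H,I,A,B,C,D,E,F,G]
After op 6 (rotate(+2)): offset=0, physical=[A,B,C,D,E,F,G,H,I], logical=[A,B,C,D,E,F,G,H,I]
After op 7 (rotate(+1)): offset=1, physical=[A,B,C,D,E,F,G,H,I], logical=[B,C,D,E,F,G,H,I,A]
After op 8 (rotate(-1)): offset=0, physical=[A,B,C,D,E,F,G,H,I], logical=[A,B,C,D,E,F,G,H,I]
After op 9 (swap(0, 7)): offset=0, physical=[H,B,C,D,E,F,G,A,I], logical=[H,B,C,D,E,F,G,A,I]
After op 10 (swap(2, 6)): offset=0, physical=[H,B,G,D,E,F,C,A,I], logical=[H,B,G,D,E,F,C,A,I]
After op 11 (swap(8, 5)): offset=0, physical=[H,B,G,D,E,I,C,A,F], logical=[H,B,G,D,E,I,C,A,F]

Answer: H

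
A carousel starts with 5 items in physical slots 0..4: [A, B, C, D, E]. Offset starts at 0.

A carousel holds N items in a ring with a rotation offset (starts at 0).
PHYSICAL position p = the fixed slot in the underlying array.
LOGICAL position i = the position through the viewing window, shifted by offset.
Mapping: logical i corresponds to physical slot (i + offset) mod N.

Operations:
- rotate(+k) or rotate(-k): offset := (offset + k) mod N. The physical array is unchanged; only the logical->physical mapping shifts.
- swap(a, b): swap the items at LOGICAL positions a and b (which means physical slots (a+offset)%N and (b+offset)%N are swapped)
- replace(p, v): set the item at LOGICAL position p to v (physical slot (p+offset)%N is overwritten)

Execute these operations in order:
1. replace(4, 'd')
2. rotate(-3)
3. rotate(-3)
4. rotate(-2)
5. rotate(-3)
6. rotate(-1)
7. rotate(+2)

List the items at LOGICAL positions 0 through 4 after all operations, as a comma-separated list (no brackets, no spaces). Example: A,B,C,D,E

Answer: A,B,C,D,d

Derivation:
After op 1 (replace(4, 'd')): offset=0, physical=[A,B,C,D,d], logical=[A,B,C,D,d]
After op 2 (rotate(-3)): offset=2, physical=[A,B,C,D,d], logical=[C,D,d,A,B]
After op 3 (rotate(-3)): offset=4, physical=[A,B,C,D,d], logical=[d,A,B,C,D]
After op 4 (rotate(-2)): offset=2, physical=[A,B,C,D,d], logical=[C,D,d,A,B]
After op 5 (rotate(-3)): offset=4, physical=[A,B,C,D,d], logical=[d,A,B,C,D]
After op 6 (rotate(-1)): offset=3, physical=[A,B,C,D,d], logical=[D,d,A,B,C]
After op 7 (rotate(+2)): offset=0, physical=[A,B,C,D,d], logical=[A,B,C,D,d]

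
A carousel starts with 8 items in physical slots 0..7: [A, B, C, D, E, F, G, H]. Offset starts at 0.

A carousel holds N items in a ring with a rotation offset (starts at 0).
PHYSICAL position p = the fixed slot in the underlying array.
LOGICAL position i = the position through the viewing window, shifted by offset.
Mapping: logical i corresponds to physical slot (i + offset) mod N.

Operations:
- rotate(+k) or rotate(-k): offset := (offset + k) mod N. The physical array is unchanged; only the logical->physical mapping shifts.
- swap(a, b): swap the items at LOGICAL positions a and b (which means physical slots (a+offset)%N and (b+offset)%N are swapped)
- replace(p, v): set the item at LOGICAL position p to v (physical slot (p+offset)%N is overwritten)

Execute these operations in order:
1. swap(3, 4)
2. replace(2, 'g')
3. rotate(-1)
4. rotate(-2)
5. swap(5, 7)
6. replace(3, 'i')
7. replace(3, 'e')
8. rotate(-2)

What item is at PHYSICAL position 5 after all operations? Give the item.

Answer: F

Derivation:
After op 1 (swap(3, 4)): offset=0, physical=[A,B,C,E,D,F,G,H], logical=[A,B,C,E,D,F,G,H]
After op 2 (replace(2, 'g')): offset=0, physical=[A,B,g,E,D,F,G,H], logical=[A,B,g,E,D,F,G,H]
After op 3 (rotate(-1)): offset=7, physical=[A,B,g,E,D,F,G,H], logical=[H,A,B,g,E,D,F,G]
After op 4 (rotate(-2)): offset=5, physical=[A,B,g,E,D,F,G,H], logical=[F,G,H,A,B,g,E,D]
After op 5 (swap(5, 7)): offset=5, physical=[A,B,D,E,g,F,G,H], logical=[F,G,H,A,B,D,E,g]
After op 6 (replace(3, 'i')): offset=5, physical=[i,B,D,E,g,F,G,H], logical=[F,G,H,i,B,D,E,g]
After op 7 (replace(3, 'e')): offset=5, physical=[e,B,D,E,g,F,G,H], logical=[F,G,H,e,B,D,E,g]
After op 8 (rotate(-2)): offset=3, physical=[e,B,D,E,g,F,G,H], logical=[E,g,F,G,H,e,B,D]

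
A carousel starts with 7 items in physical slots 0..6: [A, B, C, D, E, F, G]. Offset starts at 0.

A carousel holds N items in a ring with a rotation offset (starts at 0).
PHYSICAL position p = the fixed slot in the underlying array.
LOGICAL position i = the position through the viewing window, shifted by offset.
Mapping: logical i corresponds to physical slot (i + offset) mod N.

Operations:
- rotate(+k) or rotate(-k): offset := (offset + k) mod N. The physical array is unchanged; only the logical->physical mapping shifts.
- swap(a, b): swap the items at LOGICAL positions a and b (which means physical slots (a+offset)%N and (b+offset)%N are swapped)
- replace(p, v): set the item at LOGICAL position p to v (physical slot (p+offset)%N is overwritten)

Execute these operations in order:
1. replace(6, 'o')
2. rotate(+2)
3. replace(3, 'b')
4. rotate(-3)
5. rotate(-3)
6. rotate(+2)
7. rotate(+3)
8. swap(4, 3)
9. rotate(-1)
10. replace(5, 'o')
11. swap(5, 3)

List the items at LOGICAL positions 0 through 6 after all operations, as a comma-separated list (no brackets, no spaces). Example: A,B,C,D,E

After op 1 (replace(6, 'o')): offset=0, physical=[A,B,C,D,E,F,o], logical=[A,B,C,D,E,F,o]
After op 2 (rotate(+2)): offset=2, physical=[A,B,C,D,E,F,o], logical=[C,D,E,F,o,A,B]
After op 3 (replace(3, 'b')): offset=2, physical=[A,B,C,D,E,b,o], logical=[C,D,E,b,o,A,B]
After op 4 (rotate(-3)): offset=6, physical=[A,B,C,D,E,b,o], logical=[o,A,B,C,D,E,b]
After op 5 (rotate(-3)): offset=3, physical=[A,B,C,D,E,b,o], logical=[D,E,b,o,A,B,C]
After op 6 (rotate(+2)): offset=5, physical=[A,B,C,D,E,b,o], logical=[b,o,A,B,C,D,E]
After op 7 (rotate(+3)): offset=1, physical=[A,B,C,D,E,b,o], logical=[B,C,D,E,b,o,A]
After op 8 (swap(4, 3)): offset=1, physical=[A,B,C,D,b,E,o], logical=[B,C,D,b,E,o,A]
After op 9 (rotate(-1)): offset=0, physical=[A,B,C,D,b,E,o], logical=[A,B,C,D,b,E,o]
After op 10 (replace(5, 'o')): offset=0, physical=[A,B,C,D,b,o,o], logical=[A,B,C,D,b,o,o]
After op 11 (swap(5, 3)): offset=0, physical=[A,B,C,o,b,D,o], logical=[A,B,C,o,b,D,o]

Answer: A,B,C,o,b,D,o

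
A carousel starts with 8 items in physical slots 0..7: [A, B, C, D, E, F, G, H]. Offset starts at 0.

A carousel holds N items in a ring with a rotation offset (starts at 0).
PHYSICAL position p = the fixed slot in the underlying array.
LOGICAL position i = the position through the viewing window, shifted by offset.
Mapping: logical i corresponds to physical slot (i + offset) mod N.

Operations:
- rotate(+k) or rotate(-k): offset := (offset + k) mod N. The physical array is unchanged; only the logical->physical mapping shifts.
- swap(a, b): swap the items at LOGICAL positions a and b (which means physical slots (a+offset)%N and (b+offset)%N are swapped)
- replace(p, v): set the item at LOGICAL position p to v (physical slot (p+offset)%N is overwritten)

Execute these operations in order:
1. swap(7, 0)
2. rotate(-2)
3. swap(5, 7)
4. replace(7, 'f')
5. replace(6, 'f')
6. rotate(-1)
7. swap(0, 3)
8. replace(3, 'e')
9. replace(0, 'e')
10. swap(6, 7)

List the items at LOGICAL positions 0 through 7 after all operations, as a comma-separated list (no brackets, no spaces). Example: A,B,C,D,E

After op 1 (swap(7, 0)): offset=0, physical=[H,B,C,D,E,F,G,A], logical=[H,B,C,D,E,F,G,A]
After op 2 (rotate(-2)): offset=6, physical=[H,B,C,D,E,F,G,A], logical=[G,A,H,B,C,D,E,F]
After op 3 (swap(5, 7)): offset=6, physical=[H,B,C,F,E,D,G,A], logical=[G,A,H,B,C,F,E,D]
After op 4 (replace(7, 'f')): offset=6, physical=[H,B,C,F,E,f,G,A], logical=[G,A,H,B,C,F,E,f]
After op 5 (replace(6, 'f')): offset=6, physical=[H,B,C,F,f,f,G,A], logical=[G,A,H,B,C,F,f,f]
After op 6 (rotate(-1)): offset=5, physical=[H,B,C,F,f,f,G,A], logical=[f,G,A,H,B,C,F,f]
After op 7 (swap(0, 3)): offset=5, physical=[f,B,C,F,f,H,G,A], logical=[H,G,A,f,B,C,F,f]
After op 8 (replace(3, 'e')): offset=5, physical=[e,B,C,F,f,H,G,A], logical=[H,G,A,e,B,C,F,f]
After op 9 (replace(0, 'e')): offset=5, physical=[e,B,C,F,f,e,G,A], logical=[e,G,A,e,B,C,F,f]
After op 10 (swap(6, 7)): offset=5, physical=[e,B,C,f,F,e,G,A], logical=[e,G,A,e,B,C,f,F]

Answer: e,G,A,e,B,C,f,F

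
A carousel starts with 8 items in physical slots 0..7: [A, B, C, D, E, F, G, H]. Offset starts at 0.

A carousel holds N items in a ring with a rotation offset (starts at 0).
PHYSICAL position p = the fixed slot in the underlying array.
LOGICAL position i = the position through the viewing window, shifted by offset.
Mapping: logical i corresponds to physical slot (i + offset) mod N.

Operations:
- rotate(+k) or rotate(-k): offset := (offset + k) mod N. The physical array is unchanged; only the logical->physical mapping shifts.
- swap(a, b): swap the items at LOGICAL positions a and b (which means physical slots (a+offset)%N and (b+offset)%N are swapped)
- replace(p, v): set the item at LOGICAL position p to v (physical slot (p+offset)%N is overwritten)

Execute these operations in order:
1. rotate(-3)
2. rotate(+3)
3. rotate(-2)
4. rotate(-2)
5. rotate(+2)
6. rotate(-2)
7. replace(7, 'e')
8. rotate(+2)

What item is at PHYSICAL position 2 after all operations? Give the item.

Answer: C

Derivation:
After op 1 (rotate(-3)): offset=5, physical=[A,B,C,D,E,F,G,H], logical=[F,G,H,A,B,C,D,E]
After op 2 (rotate(+3)): offset=0, physical=[A,B,C,D,E,F,G,H], logical=[A,B,C,D,E,F,G,H]
After op 3 (rotate(-2)): offset=6, physical=[A,B,C,D,E,F,G,H], logical=[G,H,A,B,C,D,E,F]
After op 4 (rotate(-2)): offset=4, physical=[A,B,C,D,E,F,G,H], logical=[E,F,G,H,A,B,C,D]
After op 5 (rotate(+2)): offset=6, physical=[A,B,C,D,E,F,G,H], logical=[G,H,A,B,C,D,E,F]
After op 6 (rotate(-2)): offset=4, physical=[A,B,C,D,E,F,G,H], logical=[E,F,G,H,A,B,C,D]
After op 7 (replace(7, 'e')): offset=4, physical=[A,B,C,e,E,F,G,H], logical=[E,F,G,H,A,B,C,e]
After op 8 (rotate(+2)): offset=6, physical=[A,B,C,e,E,F,G,H], logical=[G,H,A,B,C,e,E,F]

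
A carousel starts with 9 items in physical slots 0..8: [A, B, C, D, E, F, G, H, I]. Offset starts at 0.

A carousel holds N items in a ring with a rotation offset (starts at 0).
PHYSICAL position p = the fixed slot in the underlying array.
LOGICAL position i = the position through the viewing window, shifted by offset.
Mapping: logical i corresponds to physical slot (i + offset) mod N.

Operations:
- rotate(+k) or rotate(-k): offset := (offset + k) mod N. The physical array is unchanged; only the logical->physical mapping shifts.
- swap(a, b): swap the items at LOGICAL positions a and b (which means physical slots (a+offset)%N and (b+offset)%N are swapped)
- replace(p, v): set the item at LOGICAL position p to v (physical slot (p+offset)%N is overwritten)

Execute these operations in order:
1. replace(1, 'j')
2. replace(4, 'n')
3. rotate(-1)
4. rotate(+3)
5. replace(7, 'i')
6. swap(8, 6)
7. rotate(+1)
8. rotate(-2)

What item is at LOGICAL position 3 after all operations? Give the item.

Answer: n

Derivation:
After op 1 (replace(1, 'j')): offset=0, physical=[A,j,C,D,E,F,G,H,I], logical=[A,j,C,D,E,F,G,H,I]
After op 2 (replace(4, 'n')): offset=0, physical=[A,j,C,D,n,F,G,H,I], logical=[A,j,C,D,n,F,G,H,I]
After op 3 (rotate(-1)): offset=8, physical=[A,j,C,D,n,F,G,H,I], logical=[I,A,j,C,D,n,F,G,H]
After op 4 (rotate(+3)): offset=2, physical=[A,j,C,D,n,F,G,H,I], logical=[C,D,n,F,G,H,I,A,j]
After op 5 (replace(7, 'i')): offset=2, physical=[i,j,C,D,n,F,G,H,I], logical=[C,D,n,F,G,H,I,i,j]
After op 6 (swap(8, 6)): offset=2, physical=[i,I,C,D,n,F,G,H,j], logical=[C,D,n,F,G,H,j,i,I]
After op 7 (rotate(+1)): offset=3, physical=[i,I,C,D,n,F,G,H,j], logical=[D,n,F,G,H,j,i,I,C]
After op 8 (rotate(-2)): offset=1, physical=[i,I,C,D,n,F,G,H,j], logical=[I,C,D,n,F,G,H,j,i]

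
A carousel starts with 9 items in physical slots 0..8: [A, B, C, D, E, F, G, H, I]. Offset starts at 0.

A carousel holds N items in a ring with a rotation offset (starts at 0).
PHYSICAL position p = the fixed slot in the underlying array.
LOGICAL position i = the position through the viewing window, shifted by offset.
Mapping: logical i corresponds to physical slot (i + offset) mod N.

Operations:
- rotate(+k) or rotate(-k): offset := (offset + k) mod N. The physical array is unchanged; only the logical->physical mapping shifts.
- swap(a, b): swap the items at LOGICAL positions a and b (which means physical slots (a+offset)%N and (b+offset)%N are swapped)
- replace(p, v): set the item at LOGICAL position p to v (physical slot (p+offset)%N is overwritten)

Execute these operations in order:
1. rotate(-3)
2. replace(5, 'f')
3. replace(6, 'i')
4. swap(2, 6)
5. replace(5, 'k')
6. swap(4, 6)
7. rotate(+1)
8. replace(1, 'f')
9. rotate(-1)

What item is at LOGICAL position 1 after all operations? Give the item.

After op 1 (rotate(-3)): offset=6, physical=[A,B,C,D,E,F,G,H,I], logical=[G,H,I,A,B,C,D,E,F]
After op 2 (replace(5, 'f')): offset=6, physical=[A,B,f,D,E,F,G,H,I], logical=[G,H,I,A,B,f,D,E,F]
After op 3 (replace(6, 'i')): offset=6, physical=[A,B,f,i,E,F,G,H,I], logical=[G,H,I,A,B,f,i,E,F]
After op 4 (swap(2, 6)): offset=6, physical=[A,B,f,I,E,F,G,H,i], logical=[G,H,i,A,B,f,I,E,F]
After op 5 (replace(5, 'k')): offset=6, physical=[A,B,k,I,E,F,G,H,i], logical=[G,H,i,A,B,k,I,E,F]
After op 6 (swap(4, 6)): offset=6, physical=[A,I,k,B,E,F,G,H,i], logical=[G,H,i,A,I,k,B,E,F]
After op 7 (rotate(+1)): offset=7, physical=[A,I,k,B,E,F,G,H,i], logical=[H,i,A,I,k,B,E,F,G]
After op 8 (replace(1, 'f')): offset=7, physical=[A,I,k,B,E,F,G,H,f], logical=[H,f,A,I,k,B,E,F,G]
After op 9 (rotate(-1)): offset=6, physical=[A,I,k,B,E,F,G,H,f], logical=[G,H,f,A,I,k,B,E,F]

Answer: H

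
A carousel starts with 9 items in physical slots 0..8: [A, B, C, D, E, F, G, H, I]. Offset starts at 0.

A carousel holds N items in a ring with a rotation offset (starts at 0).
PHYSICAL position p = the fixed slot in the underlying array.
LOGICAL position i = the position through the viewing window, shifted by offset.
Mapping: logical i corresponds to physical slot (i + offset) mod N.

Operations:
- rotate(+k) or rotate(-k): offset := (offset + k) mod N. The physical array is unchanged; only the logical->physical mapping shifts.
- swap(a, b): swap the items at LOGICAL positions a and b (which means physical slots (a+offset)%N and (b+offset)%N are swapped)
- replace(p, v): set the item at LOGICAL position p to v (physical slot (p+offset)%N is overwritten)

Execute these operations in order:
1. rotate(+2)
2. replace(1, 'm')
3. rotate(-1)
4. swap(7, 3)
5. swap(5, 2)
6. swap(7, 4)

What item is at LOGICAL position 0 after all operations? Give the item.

Answer: B

Derivation:
After op 1 (rotate(+2)): offset=2, physical=[A,B,C,D,E,F,G,H,I], logical=[C,D,E,F,G,H,I,A,B]
After op 2 (replace(1, 'm')): offset=2, physical=[A,B,C,m,E,F,G,H,I], logical=[C,m,E,F,G,H,I,A,B]
After op 3 (rotate(-1)): offset=1, physical=[A,B,C,m,E,F,G,H,I], logical=[B,C,m,E,F,G,H,I,A]
After op 4 (swap(7, 3)): offset=1, physical=[A,B,C,m,I,F,G,H,E], logical=[B,C,m,I,F,G,H,E,A]
After op 5 (swap(5, 2)): offset=1, physical=[A,B,C,G,I,F,m,H,E], logical=[B,C,G,I,F,m,H,E,A]
After op 6 (swap(7, 4)): offset=1, physical=[A,B,C,G,I,E,m,H,F], logical=[B,C,G,I,E,m,H,F,A]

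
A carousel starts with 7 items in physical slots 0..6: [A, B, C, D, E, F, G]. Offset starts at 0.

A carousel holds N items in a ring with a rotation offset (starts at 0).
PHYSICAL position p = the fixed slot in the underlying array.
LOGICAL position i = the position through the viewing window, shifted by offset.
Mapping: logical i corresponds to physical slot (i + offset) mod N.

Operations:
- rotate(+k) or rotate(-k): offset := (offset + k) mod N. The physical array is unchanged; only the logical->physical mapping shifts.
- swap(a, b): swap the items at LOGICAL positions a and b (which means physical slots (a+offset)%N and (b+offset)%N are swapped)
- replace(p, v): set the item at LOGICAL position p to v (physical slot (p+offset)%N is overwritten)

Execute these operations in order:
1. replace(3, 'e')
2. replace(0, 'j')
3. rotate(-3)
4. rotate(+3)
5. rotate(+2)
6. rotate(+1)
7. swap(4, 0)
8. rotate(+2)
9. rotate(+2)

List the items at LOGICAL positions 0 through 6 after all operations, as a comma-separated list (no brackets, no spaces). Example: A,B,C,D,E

After op 1 (replace(3, 'e')): offset=0, physical=[A,B,C,e,E,F,G], logical=[A,B,C,e,E,F,G]
After op 2 (replace(0, 'j')): offset=0, physical=[j,B,C,e,E,F,G], logical=[j,B,C,e,E,F,G]
After op 3 (rotate(-3)): offset=4, physical=[j,B,C,e,E,F,G], logical=[E,F,G,j,B,C,e]
After op 4 (rotate(+3)): offset=0, physical=[j,B,C,e,E,F,G], logical=[j,B,C,e,E,F,G]
After op 5 (rotate(+2)): offset=2, physical=[j,B,C,e,E,F,G], logical=[C,e,E,F,G,j,B]
After op 6 (rotate(+1)): offset=3, physical=[j,B,C,e,E,F,G], logical=[e,E,F,G,j,B,C]
After op 7 (swap(4, 0)): offset=3, physical=[e,B,C,j,E,F,G], logical=[j,E,F,G,e,B,C]
After op 8 (rotate(+2)): offset=5, physical=[e,B,C,j,E,F,G], logical=[F,G,e,B,C,j,E]
After op 9 (rotate(+2)): offset=0, physical=[e,B,C,j,E,F,G], logical=[e,B,C,j,E,F,G]

Answer: e,B,C,j,E,F,G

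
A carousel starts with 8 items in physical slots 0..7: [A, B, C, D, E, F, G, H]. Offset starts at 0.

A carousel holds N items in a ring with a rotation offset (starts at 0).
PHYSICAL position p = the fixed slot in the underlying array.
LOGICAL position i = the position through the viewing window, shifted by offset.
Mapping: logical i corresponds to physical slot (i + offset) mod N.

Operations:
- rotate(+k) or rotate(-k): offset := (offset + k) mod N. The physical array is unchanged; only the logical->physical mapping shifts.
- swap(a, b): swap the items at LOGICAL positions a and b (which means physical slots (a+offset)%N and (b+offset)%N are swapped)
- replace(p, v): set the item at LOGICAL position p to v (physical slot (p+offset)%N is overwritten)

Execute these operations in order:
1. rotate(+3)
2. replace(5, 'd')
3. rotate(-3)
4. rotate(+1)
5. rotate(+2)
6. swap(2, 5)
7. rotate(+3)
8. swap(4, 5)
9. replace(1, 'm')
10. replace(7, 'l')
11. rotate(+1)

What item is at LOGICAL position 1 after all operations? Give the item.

After op 1 (rotate(+3)): offset=3, physical=[A,B,C,D,E,F,G,H], logical=[D,E,F,G,H,A,B,C]
After op 2 (replace(5, 'd')): offset=3, physical=[d,B,C,D,E,F,G,H], logical=[D,E,F,G,H,d,B,C]
After op 3 (rotate(-3)): offset=0, physical=[d,B,C,D,E,F,G,H], logical=[d,B,C,D,E,F,G,H]
After op 4 (rotate(+1)): offset=1, physical=[d,B,C,D,E,F,G,H], logical=[B,C,D,E,F,G,H,d]
After op 5 (rotate(+2)): offset=3, physical=[d,B,C,D,E,F,G,H], logical=[D,E,F,G,H,d,B,C]
After op 6 (swap(2, 5)): offset=3, physical=[F,B,C,D,E,d,G,H], logical=[D,E,d,G,H,F,B,C]
After op 7 (rotate(+3)): offset=6, physical=[F,B,C,D,E,d,G,H], logical=[G,H,F,B,C,D,E,d]
After op 8 (swap(4, 5)): offset=6, physical=[F,B,D,C,E,d,G,H], logical=[G,H,F,B,D,C,E,d]
After op 9 (replace(1, 'm')): offset=6, physical=[F,B,D,C,E,d,G,m], logical=[G,m,F,B,D,C,E,d]
After op 10 (replace(7, 'l')): offset=6, physical=[F,B,D,C,E,l,G,m], logical=[G,m,F,B,D,C,E,l]
After op 11 (rotate(+1)): offset=7, physical=[F,B,D,C,E,l,G,m], logical=[m,F,B,D,C,E,l,G]

Answer: F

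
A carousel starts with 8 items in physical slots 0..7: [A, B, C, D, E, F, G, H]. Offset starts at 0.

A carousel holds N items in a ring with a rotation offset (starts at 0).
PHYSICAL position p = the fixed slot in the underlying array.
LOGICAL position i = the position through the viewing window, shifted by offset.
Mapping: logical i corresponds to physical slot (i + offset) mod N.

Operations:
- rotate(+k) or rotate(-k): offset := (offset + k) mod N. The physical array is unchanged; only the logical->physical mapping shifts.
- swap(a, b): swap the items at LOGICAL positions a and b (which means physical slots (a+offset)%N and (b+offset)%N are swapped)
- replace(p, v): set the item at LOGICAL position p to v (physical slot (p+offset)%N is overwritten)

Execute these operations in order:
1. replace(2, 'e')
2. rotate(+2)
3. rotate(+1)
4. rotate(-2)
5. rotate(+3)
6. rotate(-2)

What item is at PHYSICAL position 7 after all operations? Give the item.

Answer: H

Derivation:
After op 1 (replace(2, 'e')): offset=0, physical=[A,B,e,D,E,F,G,H], logical=[A,B,e,D,E,F,G,H]
After op 2 (rotate(+2)): offset=2, physical=[A,B,e,D,E,F,G,H], logical=[e,D,E,F,G,H,A,B]
After op 3 (rotate(+1)): offset=3, physical=[A,B,e,D,E,F,G,H], logical=[D,E,F,G,H,A,B,e]
After op 4 (rotate(-2)): offset=1, physical=[A,B,e,D,E,F,G,H], logical=[B,e,D,E,F,G,H,A]
After op 5 (rotate(+3)): offset=4, physical=[A,B,e,D,E,F,G,H], logical=[E,F,G,H,A,B,e,D]
After op 6 (rotate(-2)): offset=2, physical=[A,B,e,D,E,F,G,H], logical=[e,D,E,F,G,H,A,B]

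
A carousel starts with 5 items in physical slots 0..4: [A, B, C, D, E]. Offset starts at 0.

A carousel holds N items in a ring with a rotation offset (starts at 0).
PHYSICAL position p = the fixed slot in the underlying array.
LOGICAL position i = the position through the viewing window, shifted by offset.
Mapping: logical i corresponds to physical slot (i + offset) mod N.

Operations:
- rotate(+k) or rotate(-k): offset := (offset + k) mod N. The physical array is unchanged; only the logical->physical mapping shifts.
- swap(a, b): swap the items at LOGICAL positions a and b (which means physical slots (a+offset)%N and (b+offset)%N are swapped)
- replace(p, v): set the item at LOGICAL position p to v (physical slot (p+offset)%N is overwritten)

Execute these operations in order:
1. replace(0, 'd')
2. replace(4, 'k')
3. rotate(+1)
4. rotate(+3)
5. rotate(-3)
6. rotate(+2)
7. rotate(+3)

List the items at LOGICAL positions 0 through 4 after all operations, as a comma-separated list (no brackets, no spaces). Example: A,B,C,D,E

Answer: B,C,D,k,d

Derivation:
After op 1 (replace(0, 'd')): offset=0, physical=[d,B,C,D,E], logical=[d,B,C,D,E]
After op 2 (replace(4, 'k')): offset=0, physical=[d,B,C,D,k], logical=[d,B,C,D,k]
After op 3 (rotate(+1)): offset=1, physical=[d,B,C,D,k], logical=[B,C,D,k,d]
After op 4 (rotate(+3)): offset=4, physical=[d,B,C,D,k], logical=[k,d,B,C,D]
After op 5 (rotate(-3)): offset=1, physical=[d,B,C,D,k], logical=[B,C,D,k,d]
After op 6 (rotate(+2)): offset=3, physical=[d,B,C,D,k], logical=[D,k,d,B,C]
After op 7 (rotate(+3)): offset=1, physical=[d,B,C,D,k], logical=[B,C,D,k,d]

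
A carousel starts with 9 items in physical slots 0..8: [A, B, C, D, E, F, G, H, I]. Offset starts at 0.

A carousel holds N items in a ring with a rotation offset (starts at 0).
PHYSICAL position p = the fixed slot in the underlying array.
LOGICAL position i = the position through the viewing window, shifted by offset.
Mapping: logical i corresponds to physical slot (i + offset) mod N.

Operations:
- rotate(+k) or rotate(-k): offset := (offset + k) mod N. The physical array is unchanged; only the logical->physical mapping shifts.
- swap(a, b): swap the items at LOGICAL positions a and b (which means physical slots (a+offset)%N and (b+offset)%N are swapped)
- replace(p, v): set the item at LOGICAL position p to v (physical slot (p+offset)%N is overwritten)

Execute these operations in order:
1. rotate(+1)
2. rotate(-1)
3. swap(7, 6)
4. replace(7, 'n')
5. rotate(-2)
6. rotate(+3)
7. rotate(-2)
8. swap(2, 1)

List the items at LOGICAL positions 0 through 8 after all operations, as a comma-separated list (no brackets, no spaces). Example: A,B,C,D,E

After op 1 (rotate(+1)): offset=1, physical=[A,B,C,D,E,F,G,H,I], logical=[B,C,D,E,F,G,H,I,A]
After op 2 (rotate(-1)): offset=0, physical=[A,B,C,D,E,F,G,H,I], logical=[A,B,C,D,E,F,G,H,I]
After op 3 (swap(7, 6)): offset=0, physical=[A,B,C,D,E,F,H,G,I], logical=[A,B,C,D,E,F,H,G,I]
After op 4 (replace(7, 'n')): offset=0, physical=[A,B,C,D,E,F,H,n,I], logical=[A,B,C,D,E,F,H,n,I]
After op 5 (rotate(-2)): offset=7, physical=[A,B,C,D,E,F,H,n,I], logical=[n,I,A,B,C,D,E,F,H]
After op 6 (rotate(+3)): offset=1, physical=[A,B,C,D,E,F,H,n,I], logical=[B,C,D,E,F,H,n,I,A]
After op 7 (rotate(-2)): offset=8, physical=[A,B,C,D,E,F,H,n,I], logical=[I,A,B,C,D,E,F,H,n]
After op 8 (swap(2, 1)): offset=8, physical=[B,A,C,D,E,F,H,n,I], logical=[I,B,A,C,D,E,F,H,n]

Answer: I,B,A,C,D,E,F,H,n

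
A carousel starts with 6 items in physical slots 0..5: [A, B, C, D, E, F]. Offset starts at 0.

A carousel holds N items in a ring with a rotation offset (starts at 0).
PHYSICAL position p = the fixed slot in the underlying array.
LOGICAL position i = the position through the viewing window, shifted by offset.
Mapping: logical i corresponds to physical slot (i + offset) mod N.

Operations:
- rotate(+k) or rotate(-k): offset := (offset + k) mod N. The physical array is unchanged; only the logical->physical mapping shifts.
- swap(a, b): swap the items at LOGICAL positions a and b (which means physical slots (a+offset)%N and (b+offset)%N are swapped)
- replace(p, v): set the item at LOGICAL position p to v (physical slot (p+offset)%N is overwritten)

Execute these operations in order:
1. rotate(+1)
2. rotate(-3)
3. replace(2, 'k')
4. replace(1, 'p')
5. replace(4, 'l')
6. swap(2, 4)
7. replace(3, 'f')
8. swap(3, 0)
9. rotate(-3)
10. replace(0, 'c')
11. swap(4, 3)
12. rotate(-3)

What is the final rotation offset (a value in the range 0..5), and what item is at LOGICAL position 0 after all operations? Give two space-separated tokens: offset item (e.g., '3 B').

Answer: 4 p

Derivation:
After op 1 (rotate(+1)): offset=1, physical=[A,B,C,D,E,F], logical=[B,C,D,E,F,A]
After op 2 (rotate(-3)): offset=4, physical=[A,B,C,D,E,F], logical=[E,F,A,B,C,D]
After op 3 (replace(2, 'k')): offset=4, physical=[k,B,C,D,E,F], logical=[E,F,k,B,C,D]
After op 4 (replace(1, 'p')): offset=4, physical=[k,B,C,D,E,p], logical=[E,p,k,B,C,D]
After op 5 (replace(4, 'l')): offset=4, physical=[k,B,l,D,E,p], logical=[E,p,k,B,l,D]
After op 6 (swap(2, 4)): offset=4, physical=[l,B,k,D,E,p], logical=[E,p,l,B,k,D]
After op 7 (replace(3, 'f')): offset=4, physical=[l,f,k,D,E,p], logical=[E,p,l,f,k,D]
After op 8 (swap(3, 0)): offset=4, physical=[l,E,k,D,f,p], logical=[f,p,l,E,k,D]
After op 9 (rotate(-3)): offset=1, physical=[l,E,k,D,f,p], logical=[E,k,D,f,p,l]
After op 10 (replace(0, 'c')): offset=1, physical=[l,c,k,D,f,p], logical=[c,k,D,f,p,l]
After op 11 (swap(4, 3)): offset=1, physical=[l,c,k,D,p,f], logical=[c,k,D,p,f,l]
After op 12 (rotate(-3)): offset=4, physical=[l,c,k,D,p,f], logical=[p,f,l,c,k,D]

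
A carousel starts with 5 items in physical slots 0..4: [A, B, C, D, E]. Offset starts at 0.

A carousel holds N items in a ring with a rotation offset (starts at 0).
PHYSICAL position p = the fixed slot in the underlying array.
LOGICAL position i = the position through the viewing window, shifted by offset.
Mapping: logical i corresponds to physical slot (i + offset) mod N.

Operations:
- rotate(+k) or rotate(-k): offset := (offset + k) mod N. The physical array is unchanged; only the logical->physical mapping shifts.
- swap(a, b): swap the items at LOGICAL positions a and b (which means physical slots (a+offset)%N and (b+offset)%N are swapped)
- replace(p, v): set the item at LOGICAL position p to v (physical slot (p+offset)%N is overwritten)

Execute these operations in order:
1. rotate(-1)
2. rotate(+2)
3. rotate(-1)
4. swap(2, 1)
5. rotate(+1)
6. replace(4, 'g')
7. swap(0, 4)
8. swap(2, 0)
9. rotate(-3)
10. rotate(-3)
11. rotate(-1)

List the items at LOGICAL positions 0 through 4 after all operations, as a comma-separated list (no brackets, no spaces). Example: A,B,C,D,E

After op 1 (rotate(-1)): offset=4, physical=[A,B,C,D,E], logical=[E,A,B,C,D]
After op 2 (rotate(+2)): offset=1, physical=[A,B,C,D,E], logical=[B,C,D,E,A]
After op 3 (rotate(-1)): offset=0, physical=[A,B,C,D,E], logical=[A,B,C,D,E]
After op 4 (swap(2, 1)): offset=0, physical=[A,C,B,D,E], logical=[A,C,B,D,E]
After op 5 (rotate(+1)): offset=1, physical=[A,C,B,D,E], logical=[C,B,D,E,A]
After op 6 (replace(4, 'g')): offset=1, physical=[g,C,B,D,E], logical=[C,B,D,E,g]
After op 7 (swap(0, 4)): offset=1, physical=[C,g,B,D,E], logical=[g,B,D,E,C]
After op 8 (swap(2, 0)): offset=1, physical=[C,D,B,g,E], logical=[D,B,g,E,C]
After op 9 (rotate(-3)): offset=3, physical=[C,D,B,g,E], logical=[g,E,C,D,B]
After op 10 (rotate(-3)): offset=0, physical=[C,D,B,g,E], logical=[C,D,B,g,E]
After op 11 (rotate(-1)): offset=4, physical=[C,D,B,g,E], logical=[E,C,D,B,g]

Answer: E,C,D,B,g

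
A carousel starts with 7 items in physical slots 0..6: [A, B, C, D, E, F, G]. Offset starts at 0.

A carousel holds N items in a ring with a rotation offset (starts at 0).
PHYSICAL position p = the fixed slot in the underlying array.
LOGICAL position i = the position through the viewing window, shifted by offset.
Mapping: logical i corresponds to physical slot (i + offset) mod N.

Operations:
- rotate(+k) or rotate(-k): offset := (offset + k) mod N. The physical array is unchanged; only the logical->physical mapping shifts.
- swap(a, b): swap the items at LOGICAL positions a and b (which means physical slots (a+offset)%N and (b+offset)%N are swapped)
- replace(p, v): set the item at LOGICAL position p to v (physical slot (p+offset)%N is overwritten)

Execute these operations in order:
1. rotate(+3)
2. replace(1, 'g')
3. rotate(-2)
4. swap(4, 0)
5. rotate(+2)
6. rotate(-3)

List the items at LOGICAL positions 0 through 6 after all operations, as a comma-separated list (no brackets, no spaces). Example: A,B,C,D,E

Answer: A,F,C,D,g,B,G

Derivation:
After op 1 (rotate(+3)): offset=3, physical=[A,B,C,D,E,F,G], logical=[D,E,F,G,A,B,C]
After op 2 (replace(1, 'g')): offset=3, physical=[A,B,C,D,g,F,G], logical=[D,g,F,G,A,B,C]
After op 3 (rotate(-2)): offset=1, physical=[A,B,C,D,g,F,G], logical=[B,C,D,g,F,G,A]
After op 4 (swap(4, 0)): offset=1, physical=[A,F,C,D,g,B,G], logical=[F,C,D,g,B,G,A]
After op 5 (rotate(+2)): offset=3, physical=[A,F,C,D,g,B,G], logical=[D,g,B,G,A,F,C]
After op 6 (rotate(-3)): offset=0, physical=[A,F,C,D,g,B,G], logical=[A,F,C,D,g,B,G]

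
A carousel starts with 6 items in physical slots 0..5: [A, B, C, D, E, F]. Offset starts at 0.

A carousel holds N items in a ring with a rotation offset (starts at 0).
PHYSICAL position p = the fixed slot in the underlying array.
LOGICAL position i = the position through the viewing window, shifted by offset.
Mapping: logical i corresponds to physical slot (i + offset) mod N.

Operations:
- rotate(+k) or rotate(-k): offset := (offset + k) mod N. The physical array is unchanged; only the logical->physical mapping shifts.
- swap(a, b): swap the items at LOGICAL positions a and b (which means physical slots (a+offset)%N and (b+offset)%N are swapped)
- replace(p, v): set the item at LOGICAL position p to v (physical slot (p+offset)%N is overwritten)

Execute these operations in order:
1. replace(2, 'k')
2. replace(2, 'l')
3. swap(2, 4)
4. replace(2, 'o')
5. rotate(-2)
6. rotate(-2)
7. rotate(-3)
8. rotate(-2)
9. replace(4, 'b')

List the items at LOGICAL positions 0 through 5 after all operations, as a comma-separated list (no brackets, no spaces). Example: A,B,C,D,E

Answer: D,l,F,A,b,o

Derivation:
After op 1 (replace(2, 'k')): offset=0, physical=[A,B,k,D,E,F], logical=[A,B,k,D,E,F]
After op 2 (replace(2, 'l')): offset=0, physical=[A,B,l,D,E,F], logical=[A,B,l,D,E,F]
After op 3 (swap(2, 4)): offset=0, physical=[A,B,E,D,l,F], logical=[A,B,E,D,l,F]
After op 4 (replace(2, 'o')): offset=0, physical=[A,B,o,D,l,F], logical=[A,B,o,D,l,F]
After op 5 (rotate(-2)): offset=4, physical=[A,B,o,D,l,F], logical=[l,F,A,B,o,D]
After op 6 (rotate(-2)): offset=2, physical=[A,B,o,D,l,F], logical=[o,D,l,F,A,B]
After op 7 (rotate(-3)): offset=5, physical=[A,B,o,D,l,F], logical=[F,A,B,o,D,l]
After op 8 (rotate(-2)): offset=3, physical=[A,B,o,D,l,F], logical=[D,l,F,A,B,o]
After op 9 (replace(4, 'b')): offset=3, physical=[A,b,o,D,l,F], logical=[D,l,F,A,b,o]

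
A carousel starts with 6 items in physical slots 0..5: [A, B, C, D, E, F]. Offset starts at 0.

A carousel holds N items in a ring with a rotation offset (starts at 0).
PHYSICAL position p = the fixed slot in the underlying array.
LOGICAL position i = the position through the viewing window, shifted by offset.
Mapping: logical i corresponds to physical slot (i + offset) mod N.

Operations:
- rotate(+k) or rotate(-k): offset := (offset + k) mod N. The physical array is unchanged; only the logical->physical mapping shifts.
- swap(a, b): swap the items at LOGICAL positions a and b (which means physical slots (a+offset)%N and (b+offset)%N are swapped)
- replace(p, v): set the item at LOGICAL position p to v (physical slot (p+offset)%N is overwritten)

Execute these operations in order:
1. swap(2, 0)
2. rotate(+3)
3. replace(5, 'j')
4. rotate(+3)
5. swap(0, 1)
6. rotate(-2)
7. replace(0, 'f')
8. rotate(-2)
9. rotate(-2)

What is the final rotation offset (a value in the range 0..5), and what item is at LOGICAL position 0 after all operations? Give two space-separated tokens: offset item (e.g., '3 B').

After op 1 (swap(2, 0)): offset=0, physical=[C,B,A,D,E,F], logical=[C,B,A,D,E,F]
After op 2 (rotate(+3)): offset=3, physical=[C,B,A,D,E,F], logical=[D,E,F,C,B,A]
After op 3 (replace(5, 'j')): offset=3, physical=[C,B,j,D,E,F], logical=[D,E,F,C,B,j]
After op 4 (rotate(+3)): offset=0, physical=[C,B,j,D,E,F], logical=[C,B,j,D,E,F]
After op 5 (swap(0, 1)): offset=0, physical=[B,C,j,D,E,F], logical=[B,C,j,D,E,F]
After op 6 (rotate(-2)): offset=4, physical=[B,C,j,D,E,F], logical=[E,F,B,C,j,D]
After op 7 (replace(0, 'f')): offset=4, physical=[B,C,j,D,f,F], logical=[f,F,B,C,j,D]
After op 8 (rotate(-2)): offset=2, physical=[B,C,j,D,f,F], logical=[j,D,f,F,B,C]
After op 9 (rotate(-2)): offset=0, physical=[B,C,j,D,f,F], logical=[B,C,j,D,f,F]

Answer: 0 B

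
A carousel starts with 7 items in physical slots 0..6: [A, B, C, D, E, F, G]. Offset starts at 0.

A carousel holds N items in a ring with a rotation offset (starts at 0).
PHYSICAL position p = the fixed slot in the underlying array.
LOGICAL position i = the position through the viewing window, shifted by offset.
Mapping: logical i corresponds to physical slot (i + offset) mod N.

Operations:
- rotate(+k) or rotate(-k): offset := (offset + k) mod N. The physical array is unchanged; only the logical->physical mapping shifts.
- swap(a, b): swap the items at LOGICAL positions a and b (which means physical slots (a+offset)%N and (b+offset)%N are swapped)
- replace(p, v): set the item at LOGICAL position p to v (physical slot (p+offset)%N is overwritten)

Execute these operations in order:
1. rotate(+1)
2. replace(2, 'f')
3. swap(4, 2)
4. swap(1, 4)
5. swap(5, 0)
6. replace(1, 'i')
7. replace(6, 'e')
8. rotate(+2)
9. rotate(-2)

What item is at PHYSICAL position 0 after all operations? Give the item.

Answer: e

Derivation:
After op 1 (rotate(+1)): offset=1, physical=[A,B,C,D,E,F,G], logical=[B,C,D,E,F,G,A]
After op 2 (replace(2, 'f')): offset=1, physical=[A,B,C,f,E,F,G], logical=[B,C,f,E,F,G,A]
After op 3 (swap(4, 2)): offset=1, physical=[A,B,C,F,E,f,G], logical=[B,C,F,E,f,G,A]
After op 4 (swap(1, 4)): offset=1, physical=[A,B,f,F,E,C,G], logical=[B,f,F,E,C,G,A]
After op 5 (swap(5, 0)): offset=1, physical=[A,G,f,F,E,C,B], logical=[G,f,F,E,C,B,A]
After op 6 (replace(1, 'i')): offset=1, physical=[A,G,i,F,E,C,B], logical=[G,i,F,E,C,B,A]
After op 7 (replace(6, 'e')): offset=1, physical=[e,G,i,F,E,C,B], logical=[G,i,F,E,C,B,e]
After op 8 (rotate(+2)): offset=3, physical=[e,G,i,F,E,C,B], logical=[F,E,C,B,e,G,i]
After op 9 (rotate(-2)): offset=1, physical=[e,G,i,F,E,C,B], logical=[G,i,F,E,C,B,e]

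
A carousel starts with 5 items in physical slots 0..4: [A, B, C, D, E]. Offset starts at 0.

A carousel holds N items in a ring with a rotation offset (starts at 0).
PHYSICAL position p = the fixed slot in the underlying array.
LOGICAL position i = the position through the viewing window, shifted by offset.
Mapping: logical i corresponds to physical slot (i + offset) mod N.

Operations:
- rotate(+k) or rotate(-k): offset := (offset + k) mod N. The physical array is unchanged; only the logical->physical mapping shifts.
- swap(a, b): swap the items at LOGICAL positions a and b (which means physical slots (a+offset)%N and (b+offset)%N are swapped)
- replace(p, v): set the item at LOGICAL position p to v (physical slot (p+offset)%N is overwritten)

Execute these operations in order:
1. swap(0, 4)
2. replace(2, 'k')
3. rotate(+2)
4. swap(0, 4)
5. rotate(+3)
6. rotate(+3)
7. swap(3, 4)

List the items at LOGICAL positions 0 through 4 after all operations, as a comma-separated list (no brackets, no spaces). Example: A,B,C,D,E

After op 1 (swap(0, 4)): offset=0, physical=[E,B,C,D,A], logical=[E,B,C,D,A]
After op 2 (replace(2, 'k')): offset=0, physical=[E,B,k,D,A], logical=[E,B,k,D,A]
After op 3 (rotate(+2)): offset=2, physical=[E,B,k,D,A], logical=[k,D,A,E,B]
After op 4 (swap(0, 4)): offset=2, physical=[E,k,B,D,A], logical=[B,D,A,E,k]
After op 5 (rotate(+3)): offset=0, physical=[E,k,B,D,A], logical=[E,k,B,D,A]
After op 6 (rotate(+3)): offset=3, physical=[E,k,B,D,A], logical=[D,A,E,k,B]
After op 7 (swap(3, 4)): offset=3, physical=[E,B,k,D,A], logical=[D,A,E,B,k]

Answer: D,A,E,B,k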